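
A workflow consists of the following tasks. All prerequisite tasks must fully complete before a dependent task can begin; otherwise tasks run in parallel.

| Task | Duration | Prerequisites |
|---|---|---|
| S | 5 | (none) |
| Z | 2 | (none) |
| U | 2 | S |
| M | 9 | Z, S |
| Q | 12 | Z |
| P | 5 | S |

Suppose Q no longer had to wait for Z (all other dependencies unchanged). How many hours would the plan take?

14

Original critical path: S→M = 5+9 = 14 ⇒ 14 hours.
Without Z→Q, Q's earliest start moves from 2 to 0.
The longest chain is now S→M = 5+9 = 14, so the plan takes 14 hours.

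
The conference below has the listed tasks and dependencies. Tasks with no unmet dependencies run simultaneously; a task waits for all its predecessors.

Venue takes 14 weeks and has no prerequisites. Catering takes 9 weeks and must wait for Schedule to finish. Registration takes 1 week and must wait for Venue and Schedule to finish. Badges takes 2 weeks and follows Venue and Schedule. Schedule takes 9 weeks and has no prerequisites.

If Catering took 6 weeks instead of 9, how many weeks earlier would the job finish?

Critical path before the change: Schedule→Catering = 9+9 = 18 giving 18 weeks.
Catering is on the critical path; changing it to 6 makes that path 15 weeks.
The binding chain switches to Venue→Badges = 14+2 = 16; finish 16 weeks.
Change in finish: 16 − 18 = -2 weeks.

2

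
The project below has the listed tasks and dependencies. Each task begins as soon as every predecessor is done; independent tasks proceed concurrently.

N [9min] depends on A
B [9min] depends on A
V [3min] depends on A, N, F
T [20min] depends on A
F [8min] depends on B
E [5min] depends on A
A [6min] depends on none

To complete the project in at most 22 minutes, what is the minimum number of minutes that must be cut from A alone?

Current finish: 26 minutes; target: 22.
A is on every critical path, so each minute cut from A cuts the finish by one (this holds down to a finish of 21).
Need 26 − 22 = 4 minutes off A → A becomes 2 minutes, finish becomes 22.

4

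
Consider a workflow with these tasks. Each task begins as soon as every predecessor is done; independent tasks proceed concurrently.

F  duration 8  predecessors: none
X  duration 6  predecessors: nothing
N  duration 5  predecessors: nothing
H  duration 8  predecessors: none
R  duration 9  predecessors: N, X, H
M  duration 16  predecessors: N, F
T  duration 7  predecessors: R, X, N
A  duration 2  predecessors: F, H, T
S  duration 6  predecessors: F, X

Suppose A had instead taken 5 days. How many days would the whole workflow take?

The binding path is H→R→T→A = 8+9+7+2 = 26; finish at 26 days.
Since A is critical, the +3 change carries straight to that chain (now 29 days).
That remains the longest chain; total 29 days.

29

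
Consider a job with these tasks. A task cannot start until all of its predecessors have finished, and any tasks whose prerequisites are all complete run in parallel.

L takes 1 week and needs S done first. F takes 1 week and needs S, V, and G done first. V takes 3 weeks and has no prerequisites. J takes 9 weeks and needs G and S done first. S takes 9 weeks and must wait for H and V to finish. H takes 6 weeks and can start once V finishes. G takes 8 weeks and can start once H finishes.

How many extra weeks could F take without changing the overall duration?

Critical path: V→H→S→J = 3+6+9+9 = 27, so the finish is 27 weeks.
F finishes as early as 19 and must finish by 27.
Slack of F = 26 − 18 = 8 weeks.

8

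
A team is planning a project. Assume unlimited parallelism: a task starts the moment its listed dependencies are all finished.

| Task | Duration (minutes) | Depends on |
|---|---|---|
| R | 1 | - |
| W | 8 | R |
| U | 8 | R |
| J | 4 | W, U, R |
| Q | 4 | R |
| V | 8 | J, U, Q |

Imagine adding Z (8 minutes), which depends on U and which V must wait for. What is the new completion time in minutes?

Originally the schedule takes 21 minutes.
With Z inserted, V now waits for max(J, U, Q, Z).
New critical path: R→U→Z→V = 1+8+8+8 = 25 ⇒ 25 minutes.

25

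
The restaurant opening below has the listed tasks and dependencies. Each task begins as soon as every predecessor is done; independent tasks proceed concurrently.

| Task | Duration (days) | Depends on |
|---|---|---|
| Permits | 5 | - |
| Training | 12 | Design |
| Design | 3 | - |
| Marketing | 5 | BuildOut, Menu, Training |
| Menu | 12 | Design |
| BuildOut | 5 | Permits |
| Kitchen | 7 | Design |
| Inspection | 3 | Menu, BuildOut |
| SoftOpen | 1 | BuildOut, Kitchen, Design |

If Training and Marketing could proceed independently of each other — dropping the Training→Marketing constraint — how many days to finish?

20

Before: longest chain Design→Menu→Marketing = 3+12+5 = 20, finish 20.
Dropping Training→Marketing doesn't change Marketing's earliest start (15); another predecessor still binds.
New critical path: Design→Menu→Marketing = 3+12+5 = 20 ⇒ 20 days.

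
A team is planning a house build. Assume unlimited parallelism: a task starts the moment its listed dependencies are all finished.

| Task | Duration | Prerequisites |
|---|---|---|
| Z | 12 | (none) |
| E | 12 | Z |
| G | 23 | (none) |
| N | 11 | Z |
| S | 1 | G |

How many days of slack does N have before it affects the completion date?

1

The longest chain is G→S = 23+1 = 24; overall finish 24 days.
The longest chain containing N totals 23 days.
Slack of N = 13 − 12 = 1 day.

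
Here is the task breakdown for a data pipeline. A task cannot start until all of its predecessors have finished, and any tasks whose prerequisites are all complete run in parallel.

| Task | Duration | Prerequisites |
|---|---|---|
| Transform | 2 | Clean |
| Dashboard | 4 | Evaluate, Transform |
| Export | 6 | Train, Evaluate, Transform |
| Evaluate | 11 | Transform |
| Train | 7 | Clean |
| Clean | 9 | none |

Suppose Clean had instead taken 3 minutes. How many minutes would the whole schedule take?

The binding path is Clean→Transform→Evaluate→Export = 9+2+11+6 = 28; finish at 28 minutes.
Since Clean is critical, the -6 change carries straight to that chain (now 22 minutes).
No other chain overtakes it, so the finish is 22 minutes.

22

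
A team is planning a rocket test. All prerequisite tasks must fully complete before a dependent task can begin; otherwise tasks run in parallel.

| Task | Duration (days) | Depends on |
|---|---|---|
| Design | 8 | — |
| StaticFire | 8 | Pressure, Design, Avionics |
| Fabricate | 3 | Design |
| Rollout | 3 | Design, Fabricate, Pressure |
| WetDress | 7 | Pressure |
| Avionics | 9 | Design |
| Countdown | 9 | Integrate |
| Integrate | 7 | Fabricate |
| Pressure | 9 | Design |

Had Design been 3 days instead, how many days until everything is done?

Actual critical path: Design→Fabricate→Integrate→Countdown = 8+3+7+9 = 27 ⇒ 27 days.
Design is on the critical path; changing it to 3 makes that path 22 days.
No other chain overtakes it, so the finish is 22 days.

22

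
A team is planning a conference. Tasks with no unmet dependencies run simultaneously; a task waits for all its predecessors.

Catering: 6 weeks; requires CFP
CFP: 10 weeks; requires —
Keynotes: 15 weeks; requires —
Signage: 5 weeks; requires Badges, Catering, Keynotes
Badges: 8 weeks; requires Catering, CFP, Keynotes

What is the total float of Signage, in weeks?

Critical path: CFP→Catering→Badges→Signage = 10+6+8+5 = 29, so the finish is 29 weeks.
Longest path through Signage: 29 weeks (earliest finish 29, latest finish 29).
Slack of Signage = 24 − 24 = 0 weeks.

0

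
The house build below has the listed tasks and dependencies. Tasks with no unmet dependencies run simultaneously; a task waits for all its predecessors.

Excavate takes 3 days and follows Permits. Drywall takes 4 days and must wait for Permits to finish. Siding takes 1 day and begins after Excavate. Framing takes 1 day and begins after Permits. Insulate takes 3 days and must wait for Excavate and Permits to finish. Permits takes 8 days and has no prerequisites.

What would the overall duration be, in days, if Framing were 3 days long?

14

The binding path is Permits→Excavate→Insulate = 8+3+3 = 14; finish at 14 days.
The longest path through Framing is only 9 days, so Framing has float 5.
That remains the longest chain; total 14 days.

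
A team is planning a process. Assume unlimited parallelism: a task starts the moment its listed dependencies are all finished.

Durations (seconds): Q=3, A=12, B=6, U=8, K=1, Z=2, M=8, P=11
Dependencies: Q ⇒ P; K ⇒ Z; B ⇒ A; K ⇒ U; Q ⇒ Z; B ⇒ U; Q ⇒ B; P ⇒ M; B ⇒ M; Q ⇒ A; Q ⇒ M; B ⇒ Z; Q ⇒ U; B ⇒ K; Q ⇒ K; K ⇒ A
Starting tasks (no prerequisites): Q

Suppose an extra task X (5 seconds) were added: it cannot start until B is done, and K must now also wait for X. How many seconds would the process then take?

27

Originally the process takes 22 seconds.
With X inserted, K now waits for max(Q, B, X).
New critical path: Q→B→X→K→A = 3+6+5+1+12 = 27 ⇒ 27 seconds.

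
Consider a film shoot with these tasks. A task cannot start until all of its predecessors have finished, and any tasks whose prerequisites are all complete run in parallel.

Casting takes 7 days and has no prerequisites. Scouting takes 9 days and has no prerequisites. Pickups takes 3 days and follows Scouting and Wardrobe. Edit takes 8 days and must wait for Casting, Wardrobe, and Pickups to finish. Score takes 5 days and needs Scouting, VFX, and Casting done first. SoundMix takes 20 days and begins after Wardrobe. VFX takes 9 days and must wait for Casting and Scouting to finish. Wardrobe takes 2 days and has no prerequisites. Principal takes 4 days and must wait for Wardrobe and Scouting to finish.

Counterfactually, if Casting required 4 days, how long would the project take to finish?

23

As given, the longest chain is Scouting→VFX→Score = 9+9+5 = 23, so the finish is 23 days.
The longest path through Casting is only 21 days, so Casting has float 2.
No other chain overtakes it, so the finish is 23 days.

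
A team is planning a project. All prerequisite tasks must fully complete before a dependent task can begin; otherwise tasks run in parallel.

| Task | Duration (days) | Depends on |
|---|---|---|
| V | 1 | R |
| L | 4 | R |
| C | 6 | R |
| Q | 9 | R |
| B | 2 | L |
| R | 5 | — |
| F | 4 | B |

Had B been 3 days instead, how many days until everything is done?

16

As given, the longest chain is R→L→B→F = 5+4+2+4 = 15, so the finish is 15 days.
Since B is critical, the +1 change carries straight to that chain (now 16 days).
The critical path is still R→L→B→F; finish is now 16 days.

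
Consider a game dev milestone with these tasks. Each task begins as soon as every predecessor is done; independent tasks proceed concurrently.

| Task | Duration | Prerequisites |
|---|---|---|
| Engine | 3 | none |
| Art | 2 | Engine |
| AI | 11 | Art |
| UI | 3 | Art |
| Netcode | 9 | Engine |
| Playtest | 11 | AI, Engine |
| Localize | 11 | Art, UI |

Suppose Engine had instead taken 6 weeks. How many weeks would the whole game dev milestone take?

30

Baseline: Engine→Art→AI→Playtest = 3+2+11+11 = 27 → 27 weeks.
Engine lies on that path, so at 6 weeks the path becomes 30 weeks.
The critical path is still Engine→Art→AI→Playtest; finish is now 30 weeks.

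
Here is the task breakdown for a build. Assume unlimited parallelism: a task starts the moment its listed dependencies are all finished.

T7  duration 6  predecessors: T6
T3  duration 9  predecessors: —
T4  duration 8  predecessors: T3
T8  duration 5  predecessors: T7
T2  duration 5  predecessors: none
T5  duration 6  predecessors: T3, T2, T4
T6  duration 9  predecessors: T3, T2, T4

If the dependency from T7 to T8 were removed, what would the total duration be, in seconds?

32

Before: longest chain T3→T4→T6→T7→T8 = 9+8+9+6+5 = 37, finish 37.
Without T7→T8, T8's earliest start moves from 32 to 0.
New critical path: T3→T4→T6→T7 = 9+8+9+6 = 32 ⇒ 32 seconds.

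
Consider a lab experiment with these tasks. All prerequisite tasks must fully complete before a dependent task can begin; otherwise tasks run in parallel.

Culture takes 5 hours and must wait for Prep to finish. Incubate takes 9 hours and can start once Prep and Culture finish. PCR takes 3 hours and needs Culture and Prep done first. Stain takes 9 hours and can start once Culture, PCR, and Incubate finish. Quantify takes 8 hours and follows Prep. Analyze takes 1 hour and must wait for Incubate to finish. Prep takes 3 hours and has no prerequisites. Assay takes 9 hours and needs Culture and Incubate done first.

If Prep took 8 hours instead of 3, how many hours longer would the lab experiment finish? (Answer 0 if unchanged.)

5

Actual critical path: Prep→Culture→Incubate→Assay = 3+5+9+9 = 26 ⇒ 26 hours.
Prep lies on that path, so at 8 hours the path becomes 31 hours.
No other chain overtakes it, so the finish is 31 hours.
Change in finish: 31 − 26 = +5 hours.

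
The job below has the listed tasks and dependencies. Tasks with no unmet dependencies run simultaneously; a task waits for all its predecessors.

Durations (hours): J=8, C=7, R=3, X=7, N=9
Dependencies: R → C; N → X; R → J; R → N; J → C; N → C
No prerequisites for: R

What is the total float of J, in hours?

1

Critical path: R→N→X = 3+9+7 = 19, so the finish is 19 hours.
Longest path through J: 18 hours (earliest finish 11, latest finish 12).
Slack of J = 4 − 3 = 1 hour.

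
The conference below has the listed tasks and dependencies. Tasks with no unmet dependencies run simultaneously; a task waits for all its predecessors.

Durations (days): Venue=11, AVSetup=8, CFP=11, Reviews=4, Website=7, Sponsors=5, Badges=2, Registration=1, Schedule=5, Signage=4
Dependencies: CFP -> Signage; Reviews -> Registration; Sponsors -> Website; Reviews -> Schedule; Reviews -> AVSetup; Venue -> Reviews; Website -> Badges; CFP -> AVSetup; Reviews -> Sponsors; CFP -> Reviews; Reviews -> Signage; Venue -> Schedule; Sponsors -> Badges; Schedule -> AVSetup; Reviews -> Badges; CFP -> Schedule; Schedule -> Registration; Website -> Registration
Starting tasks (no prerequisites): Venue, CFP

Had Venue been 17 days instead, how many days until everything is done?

Baseline: Venue→Reviews→Sponsors→Website→Badges = 11+4+5+7+2 = 29 → 29 days.
Venue is on the critical path; changing it to 17 makes that path 35 days.
The critical path is still Venue→Reviews→Sponsors→Website→Badges; finish is now 35 days.

35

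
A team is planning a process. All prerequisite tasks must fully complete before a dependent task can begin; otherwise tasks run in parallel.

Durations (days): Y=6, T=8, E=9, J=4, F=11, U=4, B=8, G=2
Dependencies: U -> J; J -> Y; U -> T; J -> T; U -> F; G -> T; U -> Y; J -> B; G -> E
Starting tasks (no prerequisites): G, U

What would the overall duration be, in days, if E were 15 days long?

As given, the longest chain is U→J→T = 4+4+8 = 16, so the finish is 16 days.
The longest path through E is only 11 days, so E has float 5.
Now G→E = 2+15 = 17 is longest, so the finish becomes 17 days.

17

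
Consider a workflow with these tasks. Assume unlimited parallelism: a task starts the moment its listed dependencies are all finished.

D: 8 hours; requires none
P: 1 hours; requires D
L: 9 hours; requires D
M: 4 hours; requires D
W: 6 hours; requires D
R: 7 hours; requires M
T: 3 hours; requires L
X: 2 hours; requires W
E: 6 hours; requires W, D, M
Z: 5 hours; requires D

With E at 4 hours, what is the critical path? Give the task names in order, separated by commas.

D, L, T

The binding path is D→W→E = 8+6+6 = 20; finish at 20 hours.
E is on the critical path; changing it to 4 makes that path 18 hours.
The binding chain switches to D→L→T = 8+9+3 = 20; finish 20 hours.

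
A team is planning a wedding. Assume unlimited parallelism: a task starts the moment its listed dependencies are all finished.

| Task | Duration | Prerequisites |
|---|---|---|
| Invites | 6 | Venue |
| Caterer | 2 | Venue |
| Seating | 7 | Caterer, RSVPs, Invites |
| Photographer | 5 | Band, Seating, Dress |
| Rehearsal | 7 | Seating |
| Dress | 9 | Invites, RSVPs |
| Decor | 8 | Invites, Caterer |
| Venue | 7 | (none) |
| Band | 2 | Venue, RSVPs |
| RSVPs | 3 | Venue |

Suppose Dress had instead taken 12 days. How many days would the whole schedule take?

As given, the longest chain is Venue→Invites→Dress→Photographer = 7+6+9+5 = 27, so the finish is 27 days.
Since Dress is critical, the +3 change carries straight to that chain (now 30 days).
That remains the longest chain; total 30 days.

30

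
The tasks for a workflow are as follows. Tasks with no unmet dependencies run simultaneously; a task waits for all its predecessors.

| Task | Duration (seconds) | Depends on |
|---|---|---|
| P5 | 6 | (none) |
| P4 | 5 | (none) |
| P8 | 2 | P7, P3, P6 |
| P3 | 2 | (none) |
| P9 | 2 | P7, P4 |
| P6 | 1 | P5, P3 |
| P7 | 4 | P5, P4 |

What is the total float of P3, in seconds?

P5→P7→P8 = 6+4+2 = 12 sets the makespan at 12 seconds.
Longest path through P3: 5 seconds (earliest finish 2, latest finish 9).
Float = 12 − 5 = 7.

7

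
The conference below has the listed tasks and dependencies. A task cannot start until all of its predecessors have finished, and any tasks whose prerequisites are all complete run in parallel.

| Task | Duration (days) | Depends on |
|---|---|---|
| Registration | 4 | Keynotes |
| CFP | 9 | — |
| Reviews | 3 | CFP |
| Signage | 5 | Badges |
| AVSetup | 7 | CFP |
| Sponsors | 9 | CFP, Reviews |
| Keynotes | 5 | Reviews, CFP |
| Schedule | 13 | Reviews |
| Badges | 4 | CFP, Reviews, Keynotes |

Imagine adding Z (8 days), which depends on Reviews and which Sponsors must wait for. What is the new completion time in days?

29

Originally the plan takes 26 days.
With Z inserted, Sponsors now waits for max(CFP, Reviews, Z).
New critical path: CFP→Reviews→Z→Sponsors = 9+3+8+9 = 29 ⇒ 29 days.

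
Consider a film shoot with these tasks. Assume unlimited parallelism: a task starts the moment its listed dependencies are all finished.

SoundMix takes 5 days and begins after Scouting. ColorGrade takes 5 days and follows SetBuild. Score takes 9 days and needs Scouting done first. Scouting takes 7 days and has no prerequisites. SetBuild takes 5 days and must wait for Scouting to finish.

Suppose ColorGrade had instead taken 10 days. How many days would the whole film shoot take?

As given, the longest chain is Scouting→SetBuild→ColorGrade = 7+5+5 = 17, so the finish is 17 days.
Since ColorGrade is critical, the +5 change carries straight to that chain (now 22 days).
No other chain overtakes it, so the finish is 22 days.

22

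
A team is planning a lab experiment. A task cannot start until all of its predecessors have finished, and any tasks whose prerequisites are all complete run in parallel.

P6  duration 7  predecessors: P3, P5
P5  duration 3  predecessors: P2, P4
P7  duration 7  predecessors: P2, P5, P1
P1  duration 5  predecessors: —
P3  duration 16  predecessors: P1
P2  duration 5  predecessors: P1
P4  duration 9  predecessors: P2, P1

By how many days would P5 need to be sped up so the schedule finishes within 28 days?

1

Current finish: 29 days; target: 28.
P5 is on every critical path, so each day cut from P5 cuts the finish by one (this holds down to a finish of 28).
Need 29 − 28 = 1 day off P5 → P5 becomes 2 days, finish becomes 28.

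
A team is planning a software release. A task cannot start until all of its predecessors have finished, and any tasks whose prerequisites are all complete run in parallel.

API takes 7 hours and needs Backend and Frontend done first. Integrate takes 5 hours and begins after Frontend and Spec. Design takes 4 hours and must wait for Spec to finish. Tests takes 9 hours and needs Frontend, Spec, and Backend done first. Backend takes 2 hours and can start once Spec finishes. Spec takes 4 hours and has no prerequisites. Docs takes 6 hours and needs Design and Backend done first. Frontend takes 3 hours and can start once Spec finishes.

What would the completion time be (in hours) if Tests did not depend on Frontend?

Before: longest chain Spec→Frontend→Tests = 4+3+9 = 16, finish 16.
Without Frontend→Tests, Tests's earliest start moves from 7 to 6.
The longest chain is now Spec→Backend→Tests = 4+2+9 = 15, so the project takes 15 hours.

15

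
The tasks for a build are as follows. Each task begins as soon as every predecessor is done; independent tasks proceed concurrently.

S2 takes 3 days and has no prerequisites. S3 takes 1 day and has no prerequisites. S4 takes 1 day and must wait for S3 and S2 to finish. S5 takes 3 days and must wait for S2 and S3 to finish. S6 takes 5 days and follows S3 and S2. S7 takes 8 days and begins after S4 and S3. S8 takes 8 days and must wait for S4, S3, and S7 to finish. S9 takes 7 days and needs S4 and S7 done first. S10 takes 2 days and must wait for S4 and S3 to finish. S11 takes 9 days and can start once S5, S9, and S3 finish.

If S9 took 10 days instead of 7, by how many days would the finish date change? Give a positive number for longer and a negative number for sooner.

3

Baseline: S2→S4→S7→S9→S11 = 3+1+8+7+9 = 28 → 28 days.
Since S9 is critical, the +3 change carries straight to that chain (now 31 days).
The critical path is still S2→S4→S7→S9→S11; finish is now 31 days.
Change in finish: 31 − 28 = +3 days.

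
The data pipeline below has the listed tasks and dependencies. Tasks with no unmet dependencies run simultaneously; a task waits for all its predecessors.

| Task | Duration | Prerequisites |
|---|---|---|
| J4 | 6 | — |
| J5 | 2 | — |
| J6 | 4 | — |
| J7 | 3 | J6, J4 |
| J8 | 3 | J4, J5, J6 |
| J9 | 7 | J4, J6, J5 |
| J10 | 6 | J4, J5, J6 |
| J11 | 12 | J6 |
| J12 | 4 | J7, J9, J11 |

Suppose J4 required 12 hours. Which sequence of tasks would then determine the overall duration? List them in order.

J4, J9, J12

The binding path is J6→J11→J12 = 4+12+4 = 20; finish at 20 hours.
The longest path through J4 is only 17 hours, so J4 has float 3.
New critical path: J4→J9→J12 = 12+7+4 = 23 ⇒ 23 hours.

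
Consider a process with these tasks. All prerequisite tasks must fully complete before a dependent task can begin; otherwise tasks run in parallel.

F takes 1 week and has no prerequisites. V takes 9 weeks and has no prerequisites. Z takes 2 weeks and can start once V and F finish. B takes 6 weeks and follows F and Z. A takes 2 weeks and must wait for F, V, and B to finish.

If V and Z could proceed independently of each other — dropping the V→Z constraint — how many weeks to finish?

With the dependency in place, V→Z→B→A = 9+2+6+2 = 19 sets the finish at 19 weeks.
Without V→Z, Z's earliest start moves from 9 to 1.
The longest chain is now F→Z→B→A = 1+2+6+2 = 11, so the job takes 11 weeks.

11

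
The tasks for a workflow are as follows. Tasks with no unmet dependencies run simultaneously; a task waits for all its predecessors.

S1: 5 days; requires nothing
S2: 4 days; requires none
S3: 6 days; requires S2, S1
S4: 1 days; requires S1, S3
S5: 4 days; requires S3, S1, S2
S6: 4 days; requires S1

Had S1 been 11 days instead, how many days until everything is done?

Critical path before the change: S1→S3→S5 = 5+6+4 = 15 giving 15 days.
S1 lies on that path, so at 11 days the path becomes 21 days.
That remains the longest chain; total 21 days.

21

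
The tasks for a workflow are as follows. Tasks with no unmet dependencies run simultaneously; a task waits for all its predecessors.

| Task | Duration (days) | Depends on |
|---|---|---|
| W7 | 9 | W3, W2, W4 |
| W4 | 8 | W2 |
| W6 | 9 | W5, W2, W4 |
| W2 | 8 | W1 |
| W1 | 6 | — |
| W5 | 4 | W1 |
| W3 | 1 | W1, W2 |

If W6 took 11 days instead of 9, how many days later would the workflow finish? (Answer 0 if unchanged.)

As given, the longest chain is W1→W2→W4→W6 = 6+8+8+9 = 31, so the finish is 31 days.
W6 is on the critical path; changing it to 11 makes that path 33 days.
No other chain overtakes it, so the finish is 33 days.
Change in finish: 33 − 31 = +2 days.

2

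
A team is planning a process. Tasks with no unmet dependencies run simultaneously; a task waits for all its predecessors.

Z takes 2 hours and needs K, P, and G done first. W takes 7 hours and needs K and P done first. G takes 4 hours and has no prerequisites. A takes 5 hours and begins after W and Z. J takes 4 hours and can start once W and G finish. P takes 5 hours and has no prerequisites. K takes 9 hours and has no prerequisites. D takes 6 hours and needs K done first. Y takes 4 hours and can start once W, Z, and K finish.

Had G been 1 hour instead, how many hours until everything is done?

Critical path before the change: K→W→A = 9+7+5 = 21 giving 21 hours.
The longest path through G is only 11 hours, so G has float 10.
That remains the longest chain; total 21 hours.

21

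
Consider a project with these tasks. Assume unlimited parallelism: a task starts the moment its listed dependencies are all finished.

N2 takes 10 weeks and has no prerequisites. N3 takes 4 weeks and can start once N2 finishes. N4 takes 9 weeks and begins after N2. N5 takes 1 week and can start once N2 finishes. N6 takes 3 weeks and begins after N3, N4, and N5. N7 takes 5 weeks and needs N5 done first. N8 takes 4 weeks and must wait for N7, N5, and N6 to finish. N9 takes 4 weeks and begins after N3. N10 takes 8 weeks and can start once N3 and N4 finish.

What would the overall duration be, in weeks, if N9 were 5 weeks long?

27

The binding path is N2→N4→N10 = 10+9+8 = 27; finish at 27 weeks.
N9 is off the critical path — its longest chain is 18 weeks, giving 9 of slack.
That remains the longest chain; total 27 weeks.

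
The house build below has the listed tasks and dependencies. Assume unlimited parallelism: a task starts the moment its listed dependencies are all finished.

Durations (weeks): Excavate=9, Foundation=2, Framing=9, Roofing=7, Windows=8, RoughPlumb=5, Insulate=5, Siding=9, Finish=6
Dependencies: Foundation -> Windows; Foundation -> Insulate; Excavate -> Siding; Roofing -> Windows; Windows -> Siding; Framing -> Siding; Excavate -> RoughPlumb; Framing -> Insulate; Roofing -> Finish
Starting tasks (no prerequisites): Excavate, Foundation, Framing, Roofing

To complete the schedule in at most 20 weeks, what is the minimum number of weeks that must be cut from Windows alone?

Current finish: 24 weeks; target: 20.
Windows is on every critical path, so each week cut from Windows cuts the finish by one (this holds down to a finish of 18).
Need 24 − 20 = 4 weeks off Windows → Windows becomes 4 weeks, finish becomes 20.

4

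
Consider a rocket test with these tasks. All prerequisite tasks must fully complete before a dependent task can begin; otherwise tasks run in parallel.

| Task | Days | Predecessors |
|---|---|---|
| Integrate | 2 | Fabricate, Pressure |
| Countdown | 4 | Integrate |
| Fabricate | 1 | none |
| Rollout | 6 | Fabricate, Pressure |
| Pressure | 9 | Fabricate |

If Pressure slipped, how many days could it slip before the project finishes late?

0

Fabricate→Pressure→Integrate→Countdown = 1+9+2+4 = 16 sets the makespan at 16 days.
Pressure finishes as early as 10 and must finish by 10.
Slack of Pressure = 1 − 1 = 0 days.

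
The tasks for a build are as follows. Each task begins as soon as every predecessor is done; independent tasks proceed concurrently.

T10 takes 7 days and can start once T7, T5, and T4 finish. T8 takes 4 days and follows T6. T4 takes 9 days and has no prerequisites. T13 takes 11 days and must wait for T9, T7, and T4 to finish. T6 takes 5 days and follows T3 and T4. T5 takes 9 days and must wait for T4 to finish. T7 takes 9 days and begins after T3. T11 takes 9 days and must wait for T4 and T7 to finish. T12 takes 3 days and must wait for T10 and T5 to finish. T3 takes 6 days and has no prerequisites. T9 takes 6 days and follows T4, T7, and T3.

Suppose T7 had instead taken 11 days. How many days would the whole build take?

As given, the longest chain is T3→T7→T9→T13 = 6+9+6+11 = 32, so the finish is 32 days.
T7 is on the critical path; changing it to 11 makes that path 34 days.
The critical path is still T3→T7→T9→T13; finish is now 34 days.

34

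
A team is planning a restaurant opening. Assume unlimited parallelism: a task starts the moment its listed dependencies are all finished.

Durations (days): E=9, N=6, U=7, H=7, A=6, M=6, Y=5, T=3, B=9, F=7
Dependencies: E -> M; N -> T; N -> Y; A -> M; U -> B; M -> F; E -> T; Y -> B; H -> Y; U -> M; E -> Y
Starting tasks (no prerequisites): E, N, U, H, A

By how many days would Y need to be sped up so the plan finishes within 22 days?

1

Current finish: 23 days; target: 22.
Y is on every critical path, so each day cut from Y cuts the finish by one (this holds down to a finish of 22).
Need 23 − 22 = 1 day off Y → Y becomes 4 days, finish becomes 22.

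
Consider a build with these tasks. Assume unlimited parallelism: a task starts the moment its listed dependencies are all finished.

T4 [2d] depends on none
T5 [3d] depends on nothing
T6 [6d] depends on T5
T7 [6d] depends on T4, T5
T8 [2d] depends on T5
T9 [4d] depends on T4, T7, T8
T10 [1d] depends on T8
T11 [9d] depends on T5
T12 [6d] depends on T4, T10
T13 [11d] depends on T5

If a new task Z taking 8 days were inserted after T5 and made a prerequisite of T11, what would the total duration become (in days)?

20

Originally the job takes 14 days.
With Z inserted, T11 now waits for max(T5, Z).
New critical path: T5→Z→T11 = 3+8+9 = 20 ⇒ 20 days.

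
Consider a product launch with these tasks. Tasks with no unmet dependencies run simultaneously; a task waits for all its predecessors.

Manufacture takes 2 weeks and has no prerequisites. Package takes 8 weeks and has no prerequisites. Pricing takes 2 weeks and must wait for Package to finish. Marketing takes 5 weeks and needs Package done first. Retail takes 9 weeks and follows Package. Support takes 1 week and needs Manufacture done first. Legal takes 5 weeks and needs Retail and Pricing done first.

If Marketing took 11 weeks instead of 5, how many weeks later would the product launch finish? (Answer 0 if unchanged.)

0

Actual critical path: Package→Retail→Legal = 8+9+5 = 22 ⇒ 22 weeks.
The longest path through Marketing is only 13 weeks, so Marketing has float 9.
That remains the longest chain; total 22 weeks.
Change in finish: 22 − 22 = +0 weeks.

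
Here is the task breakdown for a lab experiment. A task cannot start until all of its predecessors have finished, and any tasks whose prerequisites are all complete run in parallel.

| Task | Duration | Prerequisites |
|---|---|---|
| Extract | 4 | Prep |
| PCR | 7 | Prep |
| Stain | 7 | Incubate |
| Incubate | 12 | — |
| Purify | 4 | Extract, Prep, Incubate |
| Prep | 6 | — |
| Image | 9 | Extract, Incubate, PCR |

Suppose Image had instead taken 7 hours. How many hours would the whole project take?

Baseline: Prep→PCR→Image = 6+7+9 = 22 → 22 hours.
Image lies on that path, so at 7 hours the path becomes 20 hours.
No other chain overtakes it, so the finish is 20 hours.

20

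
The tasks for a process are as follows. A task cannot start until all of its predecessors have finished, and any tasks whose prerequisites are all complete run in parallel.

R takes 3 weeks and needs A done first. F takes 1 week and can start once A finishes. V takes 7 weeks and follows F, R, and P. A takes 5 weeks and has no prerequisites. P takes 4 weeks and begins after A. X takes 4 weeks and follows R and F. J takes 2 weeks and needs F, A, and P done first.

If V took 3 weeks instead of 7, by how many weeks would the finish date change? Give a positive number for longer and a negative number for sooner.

-4

The binding path is A→P→V = 5+4+7 = 16; finish at 16 weeks.
Since V is critical, the -4 change carries straight to that chain (now 12 weeks).
The critical path is still A→P→V; finish is now 12 weeks.
Change in finish: 12 − 16 = -4 weeks.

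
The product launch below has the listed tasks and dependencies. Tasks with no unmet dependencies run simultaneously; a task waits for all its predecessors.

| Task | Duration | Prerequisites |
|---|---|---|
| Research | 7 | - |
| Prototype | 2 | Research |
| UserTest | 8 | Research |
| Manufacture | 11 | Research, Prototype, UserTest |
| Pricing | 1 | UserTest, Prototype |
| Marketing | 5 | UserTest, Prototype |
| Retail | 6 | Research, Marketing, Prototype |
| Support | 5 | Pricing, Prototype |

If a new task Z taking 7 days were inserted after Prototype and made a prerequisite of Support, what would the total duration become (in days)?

Originally the product launch takes 26 days.
With Z inserted, Support now waits for max(Pricing, Prototype, Z).
New critical path: Research→UserTest→Manufacture = 7+8+11 = 26 ⇒ 26 days.

26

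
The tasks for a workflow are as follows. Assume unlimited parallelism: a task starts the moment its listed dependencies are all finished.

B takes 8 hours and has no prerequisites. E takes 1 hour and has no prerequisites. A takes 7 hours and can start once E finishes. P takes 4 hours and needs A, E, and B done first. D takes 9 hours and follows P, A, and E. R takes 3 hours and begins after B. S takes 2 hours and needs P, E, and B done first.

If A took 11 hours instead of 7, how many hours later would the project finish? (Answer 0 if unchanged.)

As given, the longest chain is E→A→P→D = 1+7+4+9 = 21, so the finish is 21 hours.
Since A is critical, the +4 change carries straight to that chain (now 25 hours).
That remains the longest chain; total 25 hours.
Change in finish: 25 − 21 = +4 hours.

4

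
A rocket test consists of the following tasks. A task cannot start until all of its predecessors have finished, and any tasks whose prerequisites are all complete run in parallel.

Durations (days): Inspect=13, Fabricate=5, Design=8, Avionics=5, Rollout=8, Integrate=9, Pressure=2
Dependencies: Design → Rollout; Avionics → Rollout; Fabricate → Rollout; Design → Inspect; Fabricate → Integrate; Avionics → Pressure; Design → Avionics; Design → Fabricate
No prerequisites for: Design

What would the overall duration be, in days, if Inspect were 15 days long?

23

Actual critical path: Design→Fabricate→Integrate = 8+5+9 = 22 ⇒ 22 days.
Inspect is off the critical path — its longest chain is 21 days, giving 1 of slack.
Now Design→Inspect = 8+15 = 23 is longest, so the finish becomes 23 days.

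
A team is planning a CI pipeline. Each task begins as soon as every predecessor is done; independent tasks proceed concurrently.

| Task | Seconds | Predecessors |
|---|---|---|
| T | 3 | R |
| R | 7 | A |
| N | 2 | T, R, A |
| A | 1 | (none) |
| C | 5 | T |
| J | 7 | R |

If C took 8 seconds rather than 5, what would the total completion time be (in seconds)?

Baseline: A→R→T→C = 1+7+3+5 = 16 → 16 seconds.
Since C is critical, the +3 change carries straight to that chain (now 19 seconds).
No other chain overtakes it, so the finish is 19 seconds.

19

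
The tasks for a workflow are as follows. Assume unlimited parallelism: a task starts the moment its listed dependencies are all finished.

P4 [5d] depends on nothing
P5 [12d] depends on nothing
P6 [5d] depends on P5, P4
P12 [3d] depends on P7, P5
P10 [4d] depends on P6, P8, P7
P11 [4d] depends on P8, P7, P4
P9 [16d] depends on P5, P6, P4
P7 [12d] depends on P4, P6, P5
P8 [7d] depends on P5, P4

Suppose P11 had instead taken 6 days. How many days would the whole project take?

Baseline: P5→P6→P7→P11 = 12+5+12+4 = 33 → 33 days.
Since P11 is critical, the +2 change carries straight to that chain (now 35 days).
That remains the longest chain; total 35 days.

35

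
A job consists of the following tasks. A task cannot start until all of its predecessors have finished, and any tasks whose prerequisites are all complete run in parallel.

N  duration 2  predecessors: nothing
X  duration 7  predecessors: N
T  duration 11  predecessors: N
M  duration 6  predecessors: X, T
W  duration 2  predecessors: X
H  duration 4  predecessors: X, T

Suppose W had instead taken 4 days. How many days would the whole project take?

19

The binding path is N→T→M = 2+11+6 = 19; finish at 19 days.
W is off the critical path — its longest chain is 11 days, giving 8 of slack.
No other chain overtakes it, so the finish is 19 days.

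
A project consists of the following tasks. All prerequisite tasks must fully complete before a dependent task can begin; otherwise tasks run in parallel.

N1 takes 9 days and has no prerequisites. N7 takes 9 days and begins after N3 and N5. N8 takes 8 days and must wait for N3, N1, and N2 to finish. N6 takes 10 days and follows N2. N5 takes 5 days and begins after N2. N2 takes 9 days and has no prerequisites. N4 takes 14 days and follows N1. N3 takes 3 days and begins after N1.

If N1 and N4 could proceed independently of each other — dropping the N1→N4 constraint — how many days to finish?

Original critical path: N1→N4 = 9+14 = 23 ⇒ 23 days.
Without N1→N4, N4's earliest start moves from 9 to 0.
After: N2→N5→N7 = 9+5+9 = 23 → 23 days.

23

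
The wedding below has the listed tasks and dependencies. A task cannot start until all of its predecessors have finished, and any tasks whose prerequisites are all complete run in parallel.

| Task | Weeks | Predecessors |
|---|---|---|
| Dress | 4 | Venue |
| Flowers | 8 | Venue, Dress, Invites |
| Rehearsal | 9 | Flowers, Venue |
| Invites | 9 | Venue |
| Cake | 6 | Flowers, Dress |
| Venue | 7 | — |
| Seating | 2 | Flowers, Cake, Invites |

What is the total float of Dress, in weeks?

5

Critical path: Venue→Invites→Flowers→Rehearsal = 7+9+8+9 = 33, so the finish is 33 weeks.
Longest path through Dress: 28 weeks (earliest finish 11, latest finish 16).
Slack of Dress = 12 − 7 = 5 weeks.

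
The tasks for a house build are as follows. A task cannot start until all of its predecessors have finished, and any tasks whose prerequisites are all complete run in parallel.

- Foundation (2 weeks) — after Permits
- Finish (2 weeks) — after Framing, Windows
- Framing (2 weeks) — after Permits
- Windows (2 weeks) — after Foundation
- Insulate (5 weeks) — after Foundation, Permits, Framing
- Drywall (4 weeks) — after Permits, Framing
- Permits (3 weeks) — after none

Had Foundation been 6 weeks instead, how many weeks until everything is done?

Critical path before the change: Permits→Foundation→Insulate = 3+2+5 = 10 giving 10 weeks.
Foundation is on the critical path; changing it to 6 makes that path 14 weeks.
That remains the longest chain; total 14 weeks.

14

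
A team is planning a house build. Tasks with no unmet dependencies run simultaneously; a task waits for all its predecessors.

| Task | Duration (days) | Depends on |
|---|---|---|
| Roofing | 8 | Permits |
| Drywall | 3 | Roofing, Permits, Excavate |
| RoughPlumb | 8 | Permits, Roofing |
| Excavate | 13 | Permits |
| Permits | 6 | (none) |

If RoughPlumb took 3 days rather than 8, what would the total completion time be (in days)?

Critical path before the change: Permits→Roofing→RoughPlumb = 6+8+8 = 22 giving 22 days.
RoughPlumb lies on that path, so at 3 days the path becomes 17 days.
Now Permits→Excavate→Drywall = 6+13+3 = 22 is longest, so the finish becomes 22 days.

22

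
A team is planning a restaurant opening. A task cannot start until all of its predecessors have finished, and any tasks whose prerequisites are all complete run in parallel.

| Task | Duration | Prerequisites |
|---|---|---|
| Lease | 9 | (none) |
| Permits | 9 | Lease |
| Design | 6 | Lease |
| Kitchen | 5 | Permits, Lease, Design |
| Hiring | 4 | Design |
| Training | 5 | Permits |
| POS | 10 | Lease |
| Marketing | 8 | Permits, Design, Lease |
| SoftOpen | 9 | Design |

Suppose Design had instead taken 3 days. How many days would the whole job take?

Baseline: Lease→Permits→Marketing = 9+9+8 = 26 → 26 days.
The longest path through Design is only 24 days, so Design has float 2.
The critical path is still Lease→Permits→Marketing; finish is now 26 days.

26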